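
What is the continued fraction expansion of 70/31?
[2; 3, 1, 7]

Euclidean algorithm steps:
70 = 2 × 31 + 8
31 = 3 × 8 + 7
8 = 1 × 7 + 1
7 = 7 × 1 + 0
Continued fraction: [2; 3, 1, 7]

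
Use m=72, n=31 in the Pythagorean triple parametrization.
(4223, 4464, 6145)

Euclid's formula: a = m² - n², b = 2mn, c = m² + n²
m = 72, n = 31
a = 72² - 31² = 5184 - 961 = 4223
b = 2 × 72 × 31 = 4464
c = 72² + 31² = 5184 + 961 = 6145
Verification: 4223² + 4464² = 17833729 + 19927296 = 37761025 = 6145² ✓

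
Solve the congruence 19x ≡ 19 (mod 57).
x ≡ 1 (mod 3)

gcd(19, 57) = 19, which divides 19, so solutions exist.
Divide through by 19: x ≡ 1 (mod 3).
The coefficient of x is now 1, so x ≡ 1 (mod 3).
Check: 19 × 1 = 19 ≡ 19 (mod 57).
x ≡ 1 (mod 3), giving 19 solutions mod 57.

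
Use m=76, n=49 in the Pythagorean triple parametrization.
(3375, 7448, 8177)

Euclid's formula: a = m² - n², b = 2mn, c = m² + n²
m = 76, n = 49
a = 76² - 49² = 5776 - 2401 = 3375
b = 2 × 76 × 49 = 7448
c = 76² + 49² = 5776 + 2401 = 8177
Verification: 3375² + 7448² = 11390625 + 55472704 = 66863329 = 8177² ✓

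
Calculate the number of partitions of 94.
92669720

p(n) counts ways to write n as a sum of positive integers (order ignored).
Euler's pentagonal recurrence: p(k) = p(k-1) + p(k-2) - p(k-5) - p(k-7) + p(k-12) + p(k-15) - ... (offsets j(3j∓1)/2, signs ++--, p(0)=1, p(<0)=0).
DP table for k = 0..93: p(0)=1, p(1)=1, p(2)=2, p(3)=3, p(4)=5, p(5)=7, p(6)=11, p(7)=15, p(8)=22, p(9)=30, p(10)=42, p(11)=56, p(12)=77, p(13)=101, p(14)=135, p(15)=176, p(16)=231, p(17)=297, p(18)=385, p(19)=490, p(20)=627, p(21)=792, p(22)=1002, p(23)=1255, p(24)=1575, p(25)=1958, p(26)=2436, p(27)=3010, p(28)=3718, p(29)=4565, p(30)=5604, p(31)=6842, p(32)=8349, p(33)=10143, p(34)=12310, p(35)=14883, p(36)=17977, p(37)=21637, p(38)=26015, p(39)=31185, p(40)=37338, p(41)=44583, p(42)=53174, p(43)=63261, p(44)=75175, p(45)=89134, p(46)=105558, p(47)=124754, p(48)=147273, p(49)=173525, p(50)=204226, p(51)=239943, p(52)=281589, p(53)=329931, p(54)=386155, p(55)=451276, p(56)=526823, p(57)=614154, p(58)=715220, p(59)=831820, p(60)=966467, p(61)=1121505, p(62)=1300156, p(63)=1505499, p(64)=1741630, p(65)=2012558, p(66)=2323520, p(67)=2679689, p(68)=3087735, p(69)=3554345, p(70)=4087968, p(71)=4697205, p(72)=5392783, p(73)=6185689, p(74)=7089500, p(75)=8118264, p(76)=9289091, p(77)=10619863, p(78)=12132164, p(79)=13848650, p(80)=15796476, p(81)=18004327, p(82)=20506255, p(83)=23338469, p(84)=26543660, p(85)=30167357, p(86)=34262962, p(87)=38887673, p(88)=44108109, p(89)=49995925, p(90)=56634173, p(91)=64112359, p(92)=72533807, p(93)=82010177.
Final step: p(94) = p(93) + p(92) - p(89) - p(87) + p(82) + p(79) - p(72) - p(68) + p(59) + p(54) - p(43) - p(37) + p(24) + p(17) - p(2)
= 82010177 + 72533807 - 49995925 - 38887673 + 20506255 + 13848650 - 5392783 - 3087735 + 831820 + 386155 - 63261 - 21637 + 1575 + 297 - 2
= 92669720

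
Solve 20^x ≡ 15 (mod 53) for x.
48

Baby-step giant-step with step n = ⌈√53⌉ = 8.
Baby steps 20^j mod 53 (j:value) for j=0..7: 0:1, 1:20, 2:29, 3:50, 4:46, 5:19, 6:9, 7:21.
Giant-step multiplier: 20^(-8) ≡ 20^(52-8) = 20^44 ≡ 13 (mod 53).
Giant steps γ_i = 15·13^i mod 53: γ_0=15, γ_1=36, γ_2=44, γ_3=42, γ_4=16, γ_5=49, γ_6=1 (in table at j=0).
x = i·n + j = 6·8 + 0 = 48.
Check: 20^48 ≡ 15 (mod 53).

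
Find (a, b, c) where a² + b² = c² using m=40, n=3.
(1591, 240, 1609)

Euclid's formula: a = m² - n², b = 2mn, c = m² + n²
m = 40, n = 3
a = 40² - 3² = 1600 - 9 = 1591
b = 2 × 40 × 3 = 240
c = 40² + 3² = 1600 + 9 = 1609
Verification: 1591² + 240² = 2531281 + 57600 = 2588881 = 1609² ✓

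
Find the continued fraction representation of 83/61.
[1; 2, 1, 3, 2, 2]

Euclidean algorithm steps:
83 = 1 × 61 + 22
61 = 2 × 22 + 17
22 = 1 × 17 + 5
17 = 3 × 5 + 2
5 = 2 × 2 + 1
2 = 2 × 1 + 0
Continued fraction: [1; 2, 1, 3, 2, 2]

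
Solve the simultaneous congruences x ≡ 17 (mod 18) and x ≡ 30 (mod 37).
215

Using Chinese Remainder Theorem:
M = 18 × 37 = 666
M1 = 37, M2 = 18
y1 = 37^(-1) mod 18 = 1
y2 = 18^(-1) mod 37 = 35
x = (17×37×1 + 30×18×35) mod 666 = 215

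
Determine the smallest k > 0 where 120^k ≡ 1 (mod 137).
68

137 is prime, so ord(120) divides φ(137) = 136.
Divisors of 136: 1, 2, 4, 8, 17, 34, 68, 136.
Repeated squaring: 120^1 ≡ 120, 120^2 ≡ 15, 120^4 ≡ 88, 120^8 ≡ 72, 120^16 ≡ 115, 120^32 ≡ 73, 120^64 ≡ 123, 120^128 ≡ 59 (mod 137).
Test 120^d mod 137 for each divisor d in increasing order:
120^1 ≡ 120
120^2 ≡ 15
120^4 ≡ 88
120^8 ≡ 72
120^17 = 120^16·120^1 ≡ 100
120^34 = 120^32·120^2 ≡ 136
120^68 = 120^64·120^4 ≡ 1  ← first divisor giving 1
The order is 68.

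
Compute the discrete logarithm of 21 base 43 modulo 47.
4

Baby-step giant-step with step n = ⌈√47⌉ = 7.
Baby steps 43^j mod 47 (j:value) for j=0..6: 0:1, 1:43, 2:16, 3:30, 4:21, 5:10, 6:7.
h = 21 is already in the table at j=4, so x = 4.
Check: 43^4 ≡ 21 (mod 47).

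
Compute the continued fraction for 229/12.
[19; 12]

Euclidean algorithm steps:
229 = 19 × 12 + 1
12 = 12 × 1 + 0
Continued fraction: [19; 12]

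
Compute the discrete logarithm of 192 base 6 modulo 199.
191

Baby-step giant-step with step n = ⌈√199⌉ = 15.
Baby steps 6^j mod 199 (j:value) for j=0..14: 0:1, 1:6, 2:36, 3:17, 4:102, 5:15, 6:90, 7:142, 8:56, 9:137, 10:26, 11:156, 12:140, 13:44, 14:65.
Giant-step multiplier: 6^(-15) ≡ 6^(198-15) = 6^183 ≡ 174 (mod 199).
Giant steps γ_i = 192·174^i mod 199: γ_0=192, γ_1=175, γ_2=3, γ_3=124, γ_4=84, γ_5=89, γ_6=163, γ_7=104, γ_8=186, γ_9=126, γ_10=34, γ_11=145, γ_12=156 (in table at j=11).
x = i·n + j = 12·15 + 11 = 191.
Check: 6^191 ≡ 192 (mod 199).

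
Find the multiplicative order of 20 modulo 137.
136

137 is prime, so ord(20) divides φ(137) = 136.
Divisors of 136: 1, 2, 4, 8, 17, 34, 68, 136.
Repeated squaring: 20^1 ≡ 20, 20^2 ≡ 126, 20^4 ≡ 121, 20^8 ≡ 119, 20^16 ≡ 50, 20^32 ≡ 34, 20^64 ≡ 60, 20^128 ≡ 38 (mod 137).
Test 20^d mod 137 for each divisor d in increasing order:
20^1 ≡ 20
20^2 ≡ 126
20^4 ≡ 121
20^8 ≡ 119
20^17 = 20^16·20^1 ≡ 41
20^34 = 20^32·20^2 ≡ 37
20^68 = 20^64·20^4 ≡ 136
20^136 = 20^128·20^8 ≡ 1  ← first divisor giving 1
The order is 136.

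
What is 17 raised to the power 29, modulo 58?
17

Repeated squaring. Binary of 29 = 11101.
17^1 ≡ 17 (mod 58); 17^2 ≡ 57 (mod 58); 17^4 ≡ 1 (mod 58); 17^8 ≡ 1 (mod 58); 17^16 ≡ 1 (mod 58)
17^29 = 17^1 × 17^4 × 17^8 × 17^16 ≡ 17 (mod 58)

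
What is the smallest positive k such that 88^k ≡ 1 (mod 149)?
37

149 is prime, so ord(88) divides φ(149) = 148.
Divisors of 148: 1, 2, 4, 37, 74, 148.
Repeated squaring: 88^1 ≡ 88, 88^2 ≡ 145, 88^4 ≡ 16, 88^8 ≡ 107, 88^16 ≡ 125, 88^32 ≡ 129, 88^64 ≡ 102, 88^128 ≡ 123 (mod 149).
Test 88^d mod 149 for each divisor d in increasing order:
88^1 ≡ 88
88^2 ≡ 145
88^4 ≡ 16
88^37 = 88^32·88^4·88^1 ≡ 1  ← first divisor giving 1
The order is 37.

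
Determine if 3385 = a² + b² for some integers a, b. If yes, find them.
24² + 53² (a=24, b=53)

Factorization: 3385 = 5 × 677
By Fermat: n is sum of two squares iff every prime p ≡ 3 (mod 4) appears to even power.
All primes ≡ 3 (mod 4) appear to even power.
Search a = 0, 1, 2, … for 3385 - a² a perfect square: first hit at a = 24: 3385 - 576 = 2809 = 53².
3385 = 24² + 53² = 576 + 2809 ✓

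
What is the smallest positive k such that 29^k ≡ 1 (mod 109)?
54

109 is prime, so ord(29) divides φ(109) = 108.
Divisors of 108: 1, 2, 3, 4, 6, 9, 12, 18, 27, 36, 54, 108.
Repeated squaring: 29^1 ≡ 29, 29^2 ≡ 78, 29^4 ≡ 89, 29^8 ≡ 73, 29^16 ≡ 97, 29^32 ≡ 35, 29^64 ≡ 26 (mod 109).
Test 29^d mod 109 for each divisor d in increasing order:
29^1 ≡ 29
29^2 ≡ 78
29^3 = 29^2·29^1 ≡ 82
29^4 ≡ 89
29^6 = 29^4·29^2 ≡ 75
29^9 = 29^8·29^1 ≡ 46
29^12 = 29^8·29^4 ≡ 66
29^18 = 29^16·29^2 ≡ 45
29^27 = 29^16·29^8·29^2·29^1 ≡ 108
29^36 = 29^32·29^4 ≡ 63
29^54 = 29^32·29^16·29^4·29^2 ≡ 1  ← first divisor giving 1
The order is 54.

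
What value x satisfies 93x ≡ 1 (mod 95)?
47

gcd(93, 95) = 1, so the inverse exists.
Extended Euclidean algorithm on (95, 93):
95 = 1 × 93 + 2  ⟹  2 = (1)·95 + (-1)·93
93 = 46 × 2 + 1  ⟹  1 = (-46)·95 + (47)·93
So (47)·93 ≡ 1 (mod 95), i.e. 93^(-1) ≡ 47 (mod 95).
Check: 93 × 47 = 4371 ≡ 1 (mod 95)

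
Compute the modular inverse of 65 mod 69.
17

gcd(65, 69) = 1, so the inverse exists.
Extended Euclidean algorithm on (69, 65):
69 = 1 × 65 + 4  ⟹  4 = (1)·69 + (-1)·65
65 = 16 × 4 + 1  ⟹  1 = (-16)·69 + (17)·65
So (17)·65 ≡ 1 (mod 69), i.e. 65^(-1) ≡ 17 (mod 69).
Check: 65 × 17 = 1105 ≡ 1 (mod 69)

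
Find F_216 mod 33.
30

Matrix identity: Q^n = [[F_(n+1), F_n], [F_n, F_(n-1)]] with Q = [[1,1],[1,0]].
n = 216 = 11011000₂. Square-and-multiply, entries mod 33:
Q^1 = [[1,1],[1,0]]
Q^3 = (Q^1)²·Q = [[3,2],[2,1]]
Q^6 = (Q^3)² = [[13,8],[8,5]]
Q^13 = (Q^6)²·Q = [[14,2],[2,12]]
Q^27 = (Q^13)²·Q = [[21,2],[2,19]]
Q^54 = (Q^27)² = [[16,14],[14,2]]
Q^108 = (Q^54)² = [[23,21],[21,2]]
Q^216 = (Q^108)² = [[13,30],[30,16]]
F_216 mod 33 = Q^216[0][1] = 30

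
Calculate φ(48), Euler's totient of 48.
16

48 = 2^4 × 3
φ(n) = n × ∏(1 - 1/p) for each prime p dividing n
φ(48) = 48 × (1 - 1/2) × (1 - 1/3) = 16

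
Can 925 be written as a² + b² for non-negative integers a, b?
5² + 30² (a=5, b=30)

Factorization: 925 = 5^2 × 37
By Fermat: n is sum of two squares iff every prime p ≡ 3 (mod 4) appears to even power.
All primes ≡ 3 (mod 4) appear to even power.
Search a = 0, 1, 2, … for 925 - a² a perfect square: first hit at a = 5: 925 - 25 = 900 = 30².
925 = 5² + 30² = 25 + 900 ✓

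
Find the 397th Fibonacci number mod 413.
93

Matrix identity: Q^n = [[F_(n+1), F_n], [F_n, F_(n-1)]] with Q = [[1,1],[1,0]].
n = 397 = 110001101₂. Square-and-multiply, entries mod 413:
Q^1 = [[1,1],[1,0]]
Q^3 = (Q^1)²·Q = [[3,2],[2,1]]
Q^6 = (Q^3)² = [[13,8],[8,5]]
Q^12 = (Q^6)² = [[233,144],[144,89]]
Q^24 = (Q^12)² = [[272,112],[112,160]]
Q^49 = (Q^24)²·Q = [[274,211],[211,63]]
Q^99 = (Q^49)²·Q = [[311,240],[240,71]]
Q^198 = (Q^99)² = [[272,407],[407,278]]
Q^397 = (Q^198)²·Q = [[97,93],[93,4]]
F_397 mod 413 = Q^397[0][1] = 93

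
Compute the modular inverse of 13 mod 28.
13

gcd(13, 28) = 1, so the inverse exists.
Extended Euclidean algorithm on (28, 13):
28 = 2 × 13 + 2  ⟹  2 = (1)·28 + (-2)·13
13 = 6 × 2 + 1  ⟹  1 = (-6)·28 + (13)·13
So (13)·13 ≡ 1 (mod 28), i.e. 13^(-1) ≡ 13 (mod 28).
Check: 13 × 13 = 169 ≡ 1 (mod 28)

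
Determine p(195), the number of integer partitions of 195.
2580840212973

p(n) counts ways to write n as a sum of positive integers (order ignored).
Euler's pentagonal recurrence: p(k) = p(k-1) + p(k-2) - p(k-5) - p(k-7) + p(k-12) + p(k-15) - ... (offsets j(3j∓1)/2, signs ++--, p(0)=1, p(<0)=0).
DP table for k = 0..194: p(0)=1, p(1)=1, p(2)=2, p(3)=3, p(4)=5, p(5)=7, p(6)=11, p(7)=15, p(8)=22, p(9)=30, p(10)=42, p(11)=56, p(12)=77, p(13)=101, p(14)=135, p(15)=176, p(16)=231, p(17)=297, p(18)=385, p(19)=490, p(20)=627, p(21)=792, p(22)=1002, p(23)=1255, p(24)=1575, p(25)=1958, p(26)=2436, p(27)=3010, p(28)=3718, p(29)=4565, p(30)=5604, p(31)=6842, p(32)=8349, p(33)=10143, p(34)=12310, p(35)=14883, p(36)=17977, p(37)=21637, p(38)=26015, p(39)=31185, p(40)=37338, p(41)=44583, p(42)=53174, p(43)=63261, p(44)=75175, p(45)=89134, p(46)=105558, p(47)=124754, p(48)=147273, p(49)=173525, p(50)=204226, p(51)=239943, p(52)=281589, p(53)=329931, p(54)=386155, p(55)=451276, p(56)=526823, p(57)=614154, p(58)=715220, p(59)=831820, p(60)=966467, p(61)=1121505, p(62)=1300156, p(63)=1505499, p(64)=1741630, p(65)=2012558, p(66)=2323520, p(67)=2679689, p(68)=3087735, p(69)=3554345, p(70)=4087968, p(71)=4697205, p(72)=5392783, p(73)=6185689, p(74)=7089500, p(75)=8118264, p(76)=9289091, p(77)=10619863, p(78)=12132164, p(79)=13848650, p(80)=15796476, p(81)=18004327, p(82)=20506255, p(83)=23338469, p(84)=26543660, p(85)=30167357, p(86)=34262962, p(87)=38887673, p(88)=44108109, p(89)=49995925, p(90)=56634173, p(91)=64112359, p(92)=72533807, p(93)=82010177, p(94)=92669720, p(95)=104651419, p(96)=118114304, p(97)=133230930, p(98)=150198136, p(99)=169229875, p(100)=190569292, p(101)=214481126, p(102)=241265379, p(103)=271248950, p(104)=304801365, p(105)=342325709, p(106)=384276336, p(107)=431149389, p(108)=483502844, p(109)=541946240, p(110)=607163746, p(111)=679903203, p(112)=761002156, p(113)=851376628, p(114)=952050665, p(115)=1064144451, p(116)=1188908248, p(117)=1327710076, p(118)=1482074143, p(119)=1653668665, p(120)=1844349560, p(121)=2056148051, p(122)=2291320912, p(123)=2552338241, p(124)=2841940500, p(125)=3163127352, p(126)=3519222692, p(127)=3913864295, p(128)=4351078600, p(129)=4835271870, p(130)=5371315400, p(131)=5964539504, p(132)=6620830889, p(133)=7346629512, p(134)=8149040695, p(135)=9035836076, p(136)=10015581680, p(137)=11097645016, p(138)=12292341831, p(139)=13610949895, p(140)=15065878135, p(141)=16670689208, p(142)=18440293320, p(143)=20390982757, p(144)=22540654445, p(145)=24908858009, p(146)=27517052599, p(147)=30388671978, p(148)=33549419497, p(149)=37027355200, p(150)=40853235313, p(151)=45060624582, p(152)=49686288421, p(153)=54770336324, p(154)=60356673280, p(155)=66493182097, p(156)=73232243759, p(157)=80630964769, p(158)=88751778802, p(159)=97662728555, p(160)=107438159466, p(161)=118159068427, p(162)=129913904637, p(163)=142798995930, p(164)=156919475295, p(165)=172389800255, p(166)=189334822579, p(167)=207890420102, p(168)=228204732751, p(169)=250438925115, p(170)=274768617130, p(171)=301384802048, p(172)=330495499613, p(173)=362326859895, p(174)=397125074750, p(175)=435157697830, p(176)=476715857290, p(177)=522115831195, p(178)=571701605655, p(179)=625846753120, p(180)=684957390936, p(181)=749474411781, p(182)=819876908323, p(183)=896684817527, p(184)=980462880430, p(185)=1071823774337, p(186)=1171432692373, p(187)=1280011042268, p(188)=1398341745571, p(189)=1527273599625, p(190)=1667727404093, p(191)=1820701100652, p(192)=1987276856363, p(193)=2168627105469, p(194)=2366022741845.
Final step: p(195) = p(194) + p(193) - p(190) - p(188) + p(183) + p(180) - p(173) - p(169) + p(160) + p(155) - p(144) - p(138) + p(125) + p(118) - p(103) - p(95) + p(78) + p(69) - p(50) - p(40) + p(19) + p(8)
= 2366022741845 + 2168627105469 - 1667727404093 - 1398341745571 + 896684817527 + 684957390936 - 362326859895 - 250438925115 + 107438159466 + 66493182097 - 22540654445 - 12292341831 + 3163127352 + 1482074143 - 271248950 - 104651419 + 12132164 + 3554345 - 204226 - 37338 + 490 + 22
= 2580840212973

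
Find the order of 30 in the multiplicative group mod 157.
39

157 is prime, so ord(30) divides φ(157) = 156.
Divisors of 156: 1, 2, 3, 4, 6, 12, 13, 26, 39, 52, 78, 156.
Repeated squaring: 30^1 ≡ 30, 30^2 ≡ 115, 30^4 ≡ 37, 30^8 ≡ 113, 30^16 ≡ 52, 30^32 ≡ 35, 30^64 ≡ 126, 30^128 ≡ 19 (mod 157).
Test 30^d mod 157 for each divisor d in increasing order:
30^1 ≡ 30
30^2 ≡ 115
30^3 = 30^2·30^1 ≡ 153
30^4 ≡ 37
30^6 = 30^4·30^2 ≡ 16
30^12 = 30^8·30^4 ≡ 99
30^13 = 30^8·30^4·30^1 ≡ 144
30^26 = 30^16·30^8·30^2 ≡ 12
30^39 = 30^32·30^4·30^2·30^1 ≡ 1  ← first divisor giving 1
The order is 39.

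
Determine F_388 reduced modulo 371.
157

Matrix identity: Q^n = [[F_(n+1), F_n], [F_n, F_(n-1)]] with Q = [[1,1],[1,0]].
n = 388 = 110000100₂. Square-and-multiply, entries mod 371:
Q^1 = [[1,1],[1,0]]
Q^3 = (Q^1)²·Q = [[3,2],[2,1]]
Q^6 = (Q^3)² = [[13,8],[8,5]]
Q^12 = (Q^6)² = [[233,144],[144,89]]
Q^24 = (Q^12)² = [[83,364],[364,90]]
Q^48 = (Q^24)² = [[260,273],[273,358]]
Q^97 = (Q^48)²·Q = [[316,36],[36,280]]
Q^194 = (Q^97)² = [[240,309],[309,302]]
Q^388 = (Q^194)² = [[229,157],[157,72]]
F_388 mod 371 = Q^388[0][1] = 157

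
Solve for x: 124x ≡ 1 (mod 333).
94

gcd(124, 333) = 1, so the inverse exists.
Extended Euclidean algorithm on (333, 124):
333 = 2 × 124 + 85  ⟹  85 = (1)·333 + (-2)·124
124 = 1 × 85 + 39  ⟹  39 = (-1)·333 + (3)·124
85 = 2 × 39 + 7  ⟹  7 = (3)·333 + (-8)·124
39 = 5 × 7 + 4  ⟹  4 = (-16)·333 + (43)·124
7 = 1 × 4 + 3  ⟹  3 = (19)·333 + (-51)·124
4 = 1 × 3 + 1  ⟹  1 = (-35)·333 + (94)·124
So (94)·124 ≡ 1 (mod 333), i.e. 124^(-1) ≡ 94 (mod 333).
Check: 124 × 94 = 11656 ≡ 1 (mod 333)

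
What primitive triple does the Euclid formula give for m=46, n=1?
(2115, 92, 2117)

Euclid's formula: a = m² - n², b = 2mn, c = m² + n²
m = 46, n = 1
a = 46² - 1² = 2116 - 1 = 2115
b = 2 × 46 × 1 = 92
c = 46² + 1² = 2116 + 1 = 2117
Verification: 2115² + 92² = 4473225 + 8464 = 4481689 = 2117² ✓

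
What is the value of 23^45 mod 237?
80

Repeated squaring. Binary of 45 = 101101.
23^1 ≡ 23 (mod 237); 23^2 ≡ 55 (mod 237); 23^4 ≡ 181 (mod 237); 23^8 ≡ 55 (mod 237); 23^16 ≡ 181 (mod 237); 23^32 ≡ 55 (mod 237)
23^45 = 23^1 × 23^4 × 23^8 × 23^32 ≡ 80 (mod 237)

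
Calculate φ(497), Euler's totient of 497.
420

497 = 7 × 71
φ(n) = n × ∏(1 - 1/p) for each prime p dividing n
φ(497) = 497 × (1 - 1/7) × (1 - 1/71) = 420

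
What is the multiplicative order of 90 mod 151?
75

151 is prime, so ord(90) divides φ(151) = 150.
Divisors of 150: 1, 2, 3, 5, 6, 10, 15, 25, 30, 50, 75, 150.
Repeated squaring: 90^1 ≡ 90, 90^2 ≡ 97, 90^4 ≡ 47, 90^8 ≡ 95, 90^16 ≡ 116, 90^32 ≡ 17, 90^64 ≡ 138, 90^128 ≡ 18 (mod 151).
Test 90^d mod 151 for each divisor d in increasing order:
90^1 ≡ 90
90^2 ≡ 97
90^3 = 90^2·90^1 ≡ 123
90^5 = 90^4·90^1 ≡ 2
90^6 = 90^4·90^2 ≡ 29
90^10 = 90^8·90^2 ≡ 4
90^15 = 90^8·90^4·90^2·90^1 ≡ 8
90^25 = 90^16·90^8·90^1 ≡ 32
90^30 = 90^16·90^8·90^4·90^2 ≡ 64
90^50 = 90^32·90^16·90^2 ≡ 118
90^75 = 90^64·90^8·90^2·90^1 ≡ 1  ← first divisor giving 1
The order is 75.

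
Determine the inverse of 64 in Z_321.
316

gcd(64, 321) = 1, so the inverse exists.
Extended Euclidean algorithm on (321, 64):
321 = 5 × 64 + 1  ⟹  1 = (1)·321 + (-5)·64
So (-5)·64 ≡ 1 (mod 321), i.e. 64^(-1) ≡ -5 ≡ 316 (mod 321).
Check: 64 × 316 = 20224 ≡ 1 (mod 321)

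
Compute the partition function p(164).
156919475295

p(n) counts ways to write n as a sum of positive integers (order ignored).
Euler's pentagonal recurrence: p(k) = p(k-1) + p(k-2) - p(k-5) - p(k-7) + p(k-12) + p(k-15) - ... (offsets j(3j∓1)/2, signs ++--, p(0)=1, p(<0)=0).
DP table for k = 0..163: p(0)=1, p(1)=1, p(2)=2, p(3)=3, p(4)=5, p(5)=7, p(6)=11, p(7)=15, p(8)=22, p(9)=30, p(10)=42, p(11)=56, p(12)=77, p(13)=101, p(14)=135, p(15)=176, p(16)=231, p(17)=297, p(18)=385, p(19)=490, p(20)=627, p(21)=792, p(22)=1002, p(23)=1255, p(24)=1575, p(25)=1958, p(26)=2436, p(27)=3010, p(28)=3718, p(29)=4565, p(30)=5604, p(31)=6842, p(32)=8349, p(33)=10143, p(34)=12310, p(35)=14883, p(36)=17977, p(37)=21637, p(38)=26015, p(39)=31185, p(40)=37338, p(41)=44583, p(42)=53174, p(43)=63261, p(44)=75175, p(45)=89134, p(46)=105558, p(47)=124754, p(48)=147273, p(49)=173525, p(50)=204226, p(51)=239943, p(52)=281589, p(53)=329931, p(54)=386155, p(55)=451276, p(56)=526823, p(57)=614154, p(58)=715220, p(59)=831820, p(60)=966467, p(61)=1121505, p(62)=1300156, p(63)=1505499, p(64)=1741630, p(65)=2012558, p(66)=2323520, p(67)=2679689, p(68)=3087735, p(69)=3554345, p(70)=4087968, p(71)=4697205, p(72)=5392783, p(73)=6185689, p(74)=7089500, p(75)=8118264, p(76)=9289091, p(77)=10619863, p(78)=12132164, p(79)=13848650, p(80)=15796476, p(81)=18004327, p(82)=20506255, p(83)=23338469, p(84)=26543660, p(85)=30167357, p(86)=34262962, p(87)=38887673, p(88)=44108109, p(89)=49995925, p(90)=56634173, p(91)=64112359, p(92)=72533807, p(93)=82010177, p(94)=92669720, p(95)=104651419, p(96)=118114304, p(97)=133230930, p(98)=150198136, p(99)=169229875, p(100)=190569292, p(101)=214481126, p(102)=241265379, p(103)=271248950, p(104)=304801365, p(105)=342325709, p(106)=384276336, p(107)=431149389, p(108)=483502844, p(109)=541946240, p(110)=607163746, p(111)=679903203, p(112)=761002156, p(113)=851376628, p(114)=952050665, p(115)=1064144451, p(116)=1188908248, p(117)=1327710076, p(118)=1482074143, p(119)=1653668665, p(120)=1844349560, p(121)=2056148051, p(122)=2291320912, p(123)=2552338241, p(124)=2841940500, p(125)=3163127352, p(126)=3519222692, p(127)=3913864295, p(128)=4351078600, p(129)=4835271870, p(130)=5371315400, p(131)=5964539504, p(132)=6620830889, p(133)=7346629512, p(134)=8149040695, p(135)=9035836076, p(136)=10015581680, p(137)=11097645016, p(138)=12292341831, p(139)=13610949895, p(140)=15065878135, p(141)=16670689208, p(142)=18440293320, p(143)=20390982757, p(144)=22540654445, p(145)=24908858009, p(146)=27517052599, p(147)=30388671978, p(148)=33549419497, p(149)=37027355200, p(150)=40853235313, p(151)=45060624582, p(152)=49686288421, p(153)=54770336324, p(154)=60356673280, p(155)=66493182097, p(156)=73232243759, p(157)=80630964769, p(158)=88751778802, p(159)=97662728555, p(160)=107438159466, p(161)=118159068427, p(162)=129913904637, p(163)=142798995930.
Final step: p(164) = p(163) + p(162) - p(159) - p(157) + p(152) + p(149) - p(142) - p(138) + p(129) + p(124) - p(113) - p(107) + p(94) + p(87) - p(72) - p(64) + p(47) + p(38) - p(19) - p(9)
= 142798995930 + 129913904637 - 97662728555 - 80630964769 + 49686288421 + 37027355200 - 18440293320 - 12292341831 + 4835271870 + 2841940500 - 851376628 - 431149389 + 92669720 + 38887673 - 5392783 - 1741630 + 124754 + 26015 - 490 - 30
= 156919475295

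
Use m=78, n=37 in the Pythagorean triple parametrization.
(4715, 5772, 7453)

Euclid's formula: a = m² - n², b = 2mn, c = m² + n²
m = 78, n = 37
a = 78² - 37² = 6084 - 1369 = 4715
b = 2 × 78 × 37 = 5772
c = 78² + 37² = 6084 + 1369 = 7453
Verification: 4715² + 5772² = 22231225 + 33315984 = 55547209 = 7453² ✓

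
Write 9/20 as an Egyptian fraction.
1/3 + 1/9 + 1/180

Greedy algorithm:
9/20: ceiling(20/9) = 3, use 1/3
7/60: ceiling(60/7) = 9, use 1/9
1/180: ceiling(180/1) = 180, use 1/180
Result: 9/20 = 1/3 + 1/9 + 1/180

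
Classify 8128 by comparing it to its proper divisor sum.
perfect

Proper divisors of 8128: sum = 1 + 2 + 4 + 8 + 16 + 32 + 64 + 127 + 254 + 508 + 1016 + 2032 + 4064 = 8128
Since 8128 = 8128, 8128 is perfect.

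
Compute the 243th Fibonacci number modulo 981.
218

Matrix identity: Q^n = [[F_(n+1), F_n], [F_n, F_(n-1)]] with Q = [[1,1],[1,0]].
n = 243 = 11110011₂. Square-and-multiply, entries mod 981:
Q^1 = [[1,1],[1,0]]
Q^3 = (Q^1)²·Q = [[3,2],[2,1]]
Q^7 = (Q^3)²·Q = [[21,13],[13,8]]
Q^15 = (Q^7)²·Q = [[6,610],[610,377]]
Q^30 = (Q^15)² = [[337,152],[152,185]]
Q^60 = (Q^30)² = [[314,864],[864,431]]
Q^121 = (Q^60)²·Q = [[595,451],[451,144]]
Q^243 = (Q^121)²·Q = [[948,218],[218,730]]
F_243 mod 981 = Q^243[0][1] = 218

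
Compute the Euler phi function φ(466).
232

466 = 2 × 233
φ(n) = n × ∏(1 - 1/p) for each prime p dividing n
φ(466) = 466 × (1 - 1/2) × (1 - 1/233) = 232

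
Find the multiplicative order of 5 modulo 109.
27

109 is prime, so ord(5) divides φ(109) = 108.
Divisors of 108: 1, 2, 3, 4, 6, 9, 12, 18, 27, 36, 54, 108.
Repeated squaring: 5^1 ≡ 5, 5^2 ≡ 25, 5^4 ≡ 80, 5^8 ≡ 78, 5^16 ≡ 89, 5^32 ≡ 73, 5^64 ≡ 97 (mod 109).
Test 5^d mod 109 for each divisor d in increasing order:
5^1 ≡ 5
5^2 ≡ 25
5^3 = 5^2·5^1 ≡ 16
5^4 ≡ 80
5^6 = 5^4·5^2 ≡ 38
5^9 = 5^8·5^1 ≡ 63
5^12 = 5^8·5^4 ≡ 27
5^18 = 5^16·5^2 ≡ 45
5^27 = 5^16·5^8·5^2·5^1 ≡ 1  ← first divisor giving 1
The order is 27.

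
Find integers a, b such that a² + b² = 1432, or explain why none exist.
Not possible

Factorization: 1432 = 2^3 × 179
By Fermat: n is sum of two squares iff every prime p ≡ 3 (mod 4) appears to even power.
Prime(s) ≡ 3 (mod 4) with odd exponent: [(179, 1)]
Therefore 1432 cannot be expressed as a² + b².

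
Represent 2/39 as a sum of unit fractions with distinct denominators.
1/20 + 1/780

Greedy algorithm:
2/39: ceiling(39/2) = 20, use 1/20
1/780: ceiling(780/1) = 780, use 1/780
Result: 2/39 = 1/20 + 1/780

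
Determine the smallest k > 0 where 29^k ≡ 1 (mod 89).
88

89 is prime, so ord(29) divides φ(89) = 88.
Divisors of 88: 1, 2, 4, 8, 11, 22, 44, 88.
Repeated squaring: 29^1 ≡ 29, 29^2 ≡ 40, 29^4 ≡ 87, 29^8 ≡ 4, 29^16 ≡ 16, 29^32 ≡ 78, 29^64 ≡ 32 (mod 89).
Test 29^d mod 89 for each divisor d in increasing order:
29^1 ≡ 29
29^2 ≡ 40
29^4 ≡ 87
29^8 ≡ 4
29^11 = 29^8·29^2·29^1 ≡ 12
29^22 = 29^16·29^4·29^2 ≡ 55
29^44 = 29^32·29^8·29^4 ≡ 88
29^88 = 29^64·29^16·29^8 ≡ 1  ← first divisor giving 1
The order is 88.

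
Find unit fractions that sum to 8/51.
1/7 + 1/72 + 1/8568

Greedy algorithm:
8/51: ceiling(51/8) = 7, use 1/7
5/357: ceiling(357/5) = 72, use 1/72
1/8568: ceiling(8568/1) = 8568, use 1/8568
Result: 8/51 = 1/7 + 1/72 + 1/8568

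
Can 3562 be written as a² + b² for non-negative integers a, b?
9² + 59² (a=9, b=59)

Factorization: 3562 = 2 × 13 × 137
By Fermat: n is sum of two squares iff every prime p ≡ 3 (mod 4) appears to even power.
All primes ≡ 3 (mod 4) appear to even power.
Search a = 0, 1, 2, … for 3562 - a² a perfect square: first hit at a = 9: 3562 - 81 = 3481 = 59².
3562 = 9² + 59² = 81 + 3481 ✓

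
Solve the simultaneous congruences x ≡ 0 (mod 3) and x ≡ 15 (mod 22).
15

Using Chinese Remainder Theorem:
M = 3 × 22 = 66
M1 = 22, M2 = 3
y1 = 22^(-1) mod 3 = 1
y2 = 3^(-1) mod 22 = 15
x = (0×22×1 + 15×3×15) mod 66 = 15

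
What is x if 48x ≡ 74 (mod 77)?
x ≡ 24 (mod 77)

gcd(48, 77) = 1, which divides 74, so solutions exist.
Find 48^(-1) mod 77 by the extended Euclidean algorithm:
77 = 1 × 48 + 29  ⟹  29 = (1)·77 + (-1)·48
48 = 1 × 29 + 19  ⟹  19 = (-1)·77 + (2)·48
29 = 1 × 19 + 10  ⟹  10 = (2)·77 + (-3)·48
19 = 1 × 10 + 9  ⟹  9 = (-3)·77 + (5)·48
10 = 1 × 9 + 1  ⟹  1 = (5)·77 + (-8)·48
So (-8)·48 ≡ 1 (mod 77), i.e. 48^(-1) ≡ -8 ≡ 69 (mod 77).
x ≡ 69 × 74 = 5106 ≡ 24 (mod 77).
Check: 48 × 24 = 1152 ≡ 74 (mod 77).
Unique solution: x ≡ 24 (mod 77)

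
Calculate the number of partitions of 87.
38887673

p(n) counts ways to write n as a sum of positive integers (order ignored).
Euler's pentagonal recurrence: p(k) = p(k-1) + p(k-2) - p(k-5) - p(k-7) + p(k-12) + p(k-15) - ... (offsets j(3j∓1)/2, signs ++--, p(0)=1, p(<0)=0).
DP table for k = 0..86: p(0)=1, p(1)=1, p(2)=2, p(3)=3, p(4)=5, p(5)=7, p(6)=11, p(7)=15, p(8)=22, p(9)=30, p(10)=42, p(11)=56, p(12)=77, p(13)=101, p(14)=135, p(15)=176, p(16)=231, p(17)=297, p(18)=385, p(19)=490, p(20)=627, p(21)=792, p(22)=1002, p(23)=1255, p(24)=1575, p(25)=1958, p(26)=2436, p(27)=3010, p(28)=3718, p(29)=4565, p(30)=5604, p(31)=6842, p(32)=8349, p(33)=10143, p(34)=12310, p(35)=14883, p(36)=17977, p(37)=21637, p(38)=26015, p(39)=31185, p(40)=37338, p(41)=44583, p(42)=53174, p(43)=63261, p(44)=75175, p(45)=89134, p(46)=105558, p(47)=124754, p(48)=147273, p(49)=173525, p(50)=204226, p(51)=239943, p(52)=281589, p(53)=329931, p(54)=386155, p(55)=451276, p(56)=526823, p(57)=614154, p(58)=715220, p(59)=831820, p(60)=966467, p(61)=1121505, p(62)=1300156, p(63)=1505499, p(64)=1741630, p(65)=2012558, p(66)=2323520, p(67)=2679689, p(68)=3087735, p(69)=3554345, p(70)=4087968, p(71)=4697205, p(72)=5392783, p(73)=6185689, p(74)=7089500, p(75)=8118264, p(76)=9289091, p(77)=10619863, p(78)=12132164, p(79)=13848650, p(80)=15796476, p(81)=18004327, p(82)=20506255, p(83)=23338469, p(84)=26543660, p(85)=30167357, p(86)=34262962.
Final step: p(87) = p(86) + p(85) - p(82) - p(80) + p(75) + p(72) - p(65) - p(61) + p(52) + p(47) - p(36) - p(30) + p(17) + p(10)
= 34262962 + 30167357 - 20506255 - 15796476 + 8118264 + 5392783 - 2012558 - 1121505 + 281589 + 124754 - 17977 - 5604 + 297 + 42
= 38887673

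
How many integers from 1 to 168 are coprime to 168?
48

168 = 2^3 × 3 × 7
φ(n) = n × ∏(1 - 1/p) for each prime p dividing n
φ(168) = 168 × (1 - 1/2) × (1 - 1/3) × (1 - 1/7) = 48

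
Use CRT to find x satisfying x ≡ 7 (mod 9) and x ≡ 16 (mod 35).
16

Using Chinese Remainder Theorem:
M = 9 × 35 = 315
M1 = 35, M2 = 9
y1 = 35^(-1) mod 9 = 8
y2 = 9^(-1) mod 35 = 4
x = (7×35×8 + 16×9×4) mod 315 = 16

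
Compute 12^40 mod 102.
84

Repeated squaring. Binary of 40 = 101000.
12^1 ≡ 12 (mod 102); 12^2 ≡ 42 (mod 102); 12^4 ≡ 30 (mod 102); 12^8 ≡ 84 (mod 102); 12^16 ≡ 18 (mod 102); 12^32 ≡ 18 (mod 102)
12^40 = 12^8 × 12^32 ≡ 84 (mod 102)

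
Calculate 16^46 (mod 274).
56

Repeated squaring. Binary of 46 = 101110.
16^1 ≡ 16 (mod 274); 16^2 ≡ 256 (mod 274); 16^4 ≡ 50 (mod 274); 16^8 ≡ 34 (mod 274); 16^16 ≡ 60 (mod 274); 16^32 ≡ 38 (mod 274)
16^46 = 16^2 × 16^4 × 16^8 × 16^32 ≡ 56 (mod 274)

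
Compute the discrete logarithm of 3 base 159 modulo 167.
16

Baby-step giant-step with step n = ⌈√167⌉ = 13.
Baby steps 159^j mod 167 (j:value) for j=0..12: 0:1, 1:159, 2:64, 3:156, 4:88, 5:131, 6:121, 7:34, 8:62, 9:5, 10:127, 11:153, 12:112.
Giant-step multiplier: 159^(-13) ≡ 159^(166-13) = 159^153 ≡ 52 (mod 167).
Giant steps γ_i = 3·52^i mod 167: γ_0=3, γ_1=156 (in table at j=3).
x = i·n + j = 1·13 + 3 = 16.
Check: 159^16 ≡ 3 (mod 167).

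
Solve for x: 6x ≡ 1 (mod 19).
16

gcd(6, 19) = 1, so the inverse exists.
Extended Euclidean algorithm on (19, 6):
19 = 3 × 6 + 1  ⟹  1 = (1)·19 + (-3)·6
So (-3)·6 ≡ 1 (mod 19), i.e. 6^(-1) ≡ -3 ≡ 16 (mod 19).
Check: 6 × 16 = 96 ≡ 1 (mod 19)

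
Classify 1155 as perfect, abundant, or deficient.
deficient

Proper divisors of 1155: sum = 1 + 3 + 5 + 7 + 11 + 15 + 21 + 33 + 35 + 55 + 77 + 105 + 165 + 231 + 385 = 1149
Since 1149 < 1155, 1155 is deficient.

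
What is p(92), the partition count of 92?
72533807

p(n) counts ways to write n as a sum of positive integers (order ignored).
Euler's pentagonal recurrence: p(k) = p(k-1) + p(k-2) - p(k-5) - p(k-7) + p(k-12) + p(k-15) - ... (offsets j(3j∓1)/2, signs ++--, p(0)=1, p(<0)=0).
DP table for k = 0..91: p(0)=1, p(1)=1, p(2)=2, p(3)=3, p(4)=5, p(5)=7, p(6)=11, p(7)=15, p(8)=22, p(9)=30, p(10)=42, p(11)=56, p(12)=77, p(13)=101, p(14)=135, p(15)=176, p(16)=231, p(17)=297, p(18)=385, p(19)=490, p(20)=627, p(21)=792, p(22)=1002, p(23)=1255, p(24)=1575, p(25)=1958, p(26)=2436, p(27)=3010, p(28)=3718, p(29)=4565, p(30)=5604, p(31)=6842, p(32)=8349, p(33)=10143, p(34)=12310, p(35)=14883, p(36)=17977, p(37)=21637, p(38)=26015, p(39)=31185, p(40)=37338, p(41)=44583, p(42)=53174, p(43)=63261, p(44)=75175, p(45)=89134, p(46)=105558, p(47)=124754, p(48)=147273, p(49)=173525, p(50)=204226, p(51)=239943, p(52)=281589, p(53)=329931, p(54)=386155, p(55)=451276, p(56)=526823, p(57)=614154, p(58)=715220, p(59)=831820, p(60)=966467, p(61)=1121505, p(62)=1300156, p(63)=1505499, p(64)=1741630, p(65)=2012558, p(66)=2323520, p(67)=2679689, p(68)=3087735, p(69)=3554345, p(70)=4087968, p(71)=4697205, p(72)=5392783, p(73)=6185689, p(74)=7089500, p(75)=8118264, p(76)=9289091, p(77)=10619863, p(78)=12132164, p(79)=13848650, p(80)=15796476, p(81)=18004327, p(82)=20506255, p(83)=23338469, p(84)=26543660, p(85)=30167357, p(86)=34262962, p(87)=38887673, p(88)=44108109, p(89)=49995925, p(90)=56634173, p(91)=64112359.
Final step: p(92) = p(91) + p(90) - p(87) - p(85) + p(80) + p(77) - p(70) - p(66) + p(57) + p(52) - p(41) - p(35) + p(22) + p(15) - p(0)
= 64112359 + 56634173 - 38887673 - 30167357 + 15796476 + 10619863 - 4087968 - 2323520 + 614154 + 281589 - 44583 - 14883 + 1002 + 176 - 1
= 72533807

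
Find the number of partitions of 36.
17977

p(n) counts ways to write n as a sum of positive integers (order ignored).
Euler's pentagonal recurrence: p(k) = p(k-1) + p(k-2) - p(k-5) - p(k-7) + p(k-12) + p(k-15) - ... (offsets j(3j∓1)/2, signs ++--, p(0)=1, p(<0)=0).
DP table for k = 0..35: p(0)=1, p(1)=1, p(2)=2, p(3)=3, p(4)=5, p(5)=7, p(6)=11, p(7)=15, p(8)=22, p(9)=30, p(10)=42, p(11)=56, p(12)=77, p(13)=101, p(14)=135, p(15)=176, p(16)=231, p(17)=297, p(18)=385, p(19)=490, p(20)=627, p(21)=792, p(22)=1002, p(23)=1255, p(24)=1575, p(25)=1958, p(26)=2436, p(27)=3010, p(28)=3718, p(29)=4565, p(30)=5604, p(31)=6842, p(32)=8349, p(33)=10143, p(34)=12310, p(35)=14883.
Final step: p(36) = p(35) + p(34) - p(31) - p(29) + p(24) + p(21) - p(14) - p(10) + p(1)
= 14883 + 12310 - 6842 - 4565 + 1575 + 792 - 135 - 42 + 1
= 17977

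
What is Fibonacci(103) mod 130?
47

Matrix identity: Q^n = [[F_(n+1), F_n], [F_n, F_(n-1)]] with Q = [[1,1],[1,0]].
n = 103 = 1100111₂. Square-and-multiply, entries mod 130:
Q^1 = [[1,1],[1,0]]
Q^3 = (Q^1)²·Q = [[3,2],[2,1]]
Q^6 = (Q^3)² = [[13,8],[8,5]]
Q^12 = (Q^6)² = [[103,14],[14,89]]
Q^25 = (Q^12)²·Q = [[103,15],[15,88]]
Q^51 = (Q^25)²·Q = [[49,44],[44,5]]
Q^103 = (Q^51)²·Q = [[83,47],[47,36]]
F_103 mod 130 = Q^103[0][1] = 47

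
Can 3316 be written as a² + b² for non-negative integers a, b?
20² + 54² (a=20, b=54)

Factorization: 3316 = 2^2 × 829
By Fermat: n is sum of two squares iff every prime p ≡ 3 (mod 4) appears to even power.
All primes ≡ 3 (mod 4) appear to even power.
Search a = 0, 1, 2, … for 3316 - a² a perfect square: first hit at a = 20: 3316 - 400 = 2916 = 54².
3316 = 20² + 54² = 400 + 2916 ✓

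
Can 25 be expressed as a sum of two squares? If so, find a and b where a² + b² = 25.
0² + 5² (a=0, b=5)

Factorization: 25 = 5^2
By Fermat: n is sum of two squares iff every prime p ≡ 3 (mod 4) appears to even power.
All primes ≡ 3 (mod 4) appear to even power.
Search a = 0, 1, 2, … for 25 - a² a perfect square: first hit at a = 0: 25 - 0 = 25 = 5².
25 = 0² + 5² = 0 + 25 ✓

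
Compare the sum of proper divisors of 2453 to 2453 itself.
deficient

Proper divisors of 2453: sum = 1 + 11 + 223 = 235
Since 235 < 2453, 2453 is deficient.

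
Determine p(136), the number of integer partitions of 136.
10015581680

p(n) counts ways to write n as a sum of positive integers (order ignored).
Euler's pentagonal recurrence: p(k) = p(k-1) + p(k-2) - p(k-5) - p(k-7) + p(k-12) + p(k-15) - ... (offsets j(3j∓1)/2, signs ++--, p(0)=1, p(<0)=0).
DP table for k = 0..135: p(0)=1, p(1)=1, p(2)=2, p(3)=3, p(4)=5, p(5)=7, p(6)=11, p(7)=15, p(8)=22, p(9)=30, p(10)=42, p(11)=56, p(12)=77, p(13)=101, p(14)=135, p(15)=176, p(16)=231, p(17)=297, p(18)=385, p(19)=490, p(20)=627, p(21)=792, p(22)=1002, p(23)=1255, p(24)=1575, p(25)=1958, p(26)=2436, p(27)=3010, p(28)=3718, p(29)=4565, p(30)=5604, p(31)=6842, p(32)=8349, p(33)=10143, p(34)=12310, p(35)=14883, p(36)=17977, p(37)=21637, p(38)=26015, p(39)=31185, p(40)=37338, p(41)=44583, p(42)=53174, p(43)=63261, p(44)=75175, p(45)=89134, p(46)=105558, p(47)=124754, p(48)=147273, p(49)=173525, p(50)=204226, p(51)=239943, p(52)=281589, p(53)=329931, p(54)=386155, p(55)=451276, p(56)=526823, p(57)=614154, p(58)=715220, p(59)=831820, p(60)=966467, p(61)=1121505, p(62)=1300156, p(63)=1505499, p(64)=1741630, p(65)=2012558, p(66)=2323520, p(67)=2679689, p(68)=3087735, p(69)=3554345, p(70)=4087968, p(71)=4697205, p(72)=5392783, p(73)=6185689, p(74)=7089500, p(75)=8118264, p(76)=9289091, p(77)=10619863, p(78)=12132164, p(79)=13848650, p(80)=15796476, p(81)=18004327, p(82)=20506255, p(83)=23338469, p(84)=26543660, p(85)=30167357, p(86)=34262962, p(87)=38887673, p(88)=44108109, p(89)=49995925, p(90)=56634173, p(91)=64112359, p(92)=72533807, p(93)=82010177, p(94)=92669720, p(95)=104651419, p(96)=118114304, p(97)=133230930, p(98)=150198136, p(99)=169229875, p(100)=190569292, p(101)=214481126, p(102)=241265379, p(103)=271248950, p(104)=304801365, p(105)=342325709, p(106)=384276336, p(107)=431149389, p(108)=483502844, p(109)=541946240, p(110)=607163746, p(111)=679903203, p(112)=761002156, p(113)=851376628, p(114)=952050665, p(115)=1064144451, p(116)=1188908248, p(117)=1327710076, p(118)=1482074143, p(119)=1653668665, p(120)=1844349560, p(121)=2056148051, p(122)=2291320912, p(123)=2552338241, p(124)=2841940500, p(125)=3163127352, p(126)=3519222692, p(127)=3913864295, p(128)=4351078600, p(129)=4835271870, p(130)=5371315400, p(131)=5964539504, p(132)=6620830889, p(133)=7346629512, p(134)=8149040695, p(135)=9035836076.
Final step: p(136) = p(135) + p(134) - p(131) - p(129) + p(124) + p(121) - p(114) - p(110) + p(101) + p(96) - p(85) - p(79) + p(66) + p(59) - p(44) - p(36) + p(19) + p(10)
= 9035836076 + 8149040695 - 5964539504 - 4835271870 + 2841940500 + 2056148051 - 952050665 - 607163746 + 214481126 + 118114304 - 30167357 - 13848650 + 2323520 + 831820 - 75175 - 17977 + 490 + 42
= 10015581680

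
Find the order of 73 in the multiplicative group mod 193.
192

193 is prime, so ord(73) divides φ(193) = 192.
Divisors of 192: 1, 2, 3, 4, 6, 8, 12, 16, 24, 32, 48, 64, 96, 192.
Repeated squaring: 73^1 ≡ 73, 73^2 ≡ 118, 73^4 ≡ 28, 73^8 ≡ 12, 73^16 ≡ 144, 73^32 ≡ 85, 73^64 ≡ 84, 73^128 ≡ 108 (mod 193).
Test 73^d mod 193 for each divisor d in increasing order:
73^1 ≡ 73
73^2 ≡ 118
73^3 = 73^2·73^1 ≡ 122
73^4 ≡ 28
73^6 = 73^4·73^2 ≡ 23
73^8 ≡ 12
73^12 = 73^8·73^4 ≡ 143
73^16 ≡ 144
73^24 = 73^16·73^8 ≡ 184
73^32 ≡ 85
73^48 = 73^32·73^16 ≡ 81
73^64 ≡ 84
73^96 = 73^64·73^32 ≡ 192
73^192 = 73^128·73^64 ≡ 1  ← first divisor giving 1
The order is 192.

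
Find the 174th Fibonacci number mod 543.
173

Matrix identity: Q^n = [[F_(n+1), F_n], [F_n, F_(n-1)]] with Q = [[1,1],[1,0]].
n = 174 = 10101110₂. Square-and-multiply, entries mod 543:
Q^1 = [[1,1],[1,0]]
Q^2 = (Q^1)² = [[2,1],[1,1]]
Q^5 = (Q^2)²·Q = [[8,5],[5,3]]
Q^10 = (Q^5)² = [[89,55],[55,34]]
Q^21 = (Q^10)²·Q = [[335,86],[86,249]]
Q^43 = (Q^21)²·Q = [[429,161],[161,268]]
Q^87 = (Q^43)²·Q = [[180,364],[364,359]]
Q^174 = (Q^87)² = [[367,173],[173,194]]
F_174 mod 543 = Q^174[0][1] = 173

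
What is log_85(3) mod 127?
125

Baby-step giant-step with step n = ⌈√127⌉ = 12.
Baby steps 85^j mod 127 (j:value) for j=0..11: 0:1, 1:85, 2:113, 3:80, 4:69, 5:23, 6:50, 7:59, 8:62, 9:63, 10:21, 11:7.
Giant-step multiplier: 85^(-12) ≡ 85^(126-12) = 85^114 ≡ 73 (mod 127).
Giant steps γ_i = 3·73^i mod 127: γ_0=3, γ_1=92, γ_2=112, γ_3=48, γ_4=75, γ_5=14, γ_6=6, γ_7=57, γ_8=97, γ_9=96, γ_10=23 (in table at j=5).
x = i·n + j = 10·12 + 5 = 125.
Check: 85^125 ≡ 3 (mod 127).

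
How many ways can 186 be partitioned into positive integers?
1171432692373

p(n) counts ways to write n as a sum of positive integers (order ignored).
Euler's pentagonal recurrence: p(k) = p(k-1) + p(k-2) - p(k-5) - p(k-7) + p(k-12) + p(k-15) - ... (offsets j(3j∓1)/2, signs ++--, p(0)=1, p(<0)=0).
DP table for k = 0..185: p(0)=1, p(1)=1, p(2)=2, p(3)=3, p(4)=5, p(5)=7, p(6)=11, p(7)=15, p(8)=22, p(9)=30, p(10)=42, p(11)=56, p(12)=77, p(13)=101, p(14)=135, p(15)=176, p(16)=231, p(17)=297, p(18)=385, p(19)=490, p(20)=627, p(21)=792, p(22)=1002, p(23)=1255, p(24)=1575, p(25)=1958, p(26)=2436, p(27)=3010, p(28)=3718, p(29)=4565, p(30)=5604, p(31)=6842, p(32)=8349, p(33)=10143, p(34)=12310, p(35)=14883, p(36)=17977, p(37)=21637, p(38)=26015, p(39)=31185, p(40)=37338, p(41)=44583, p(42)=53174, p(43)=63261, p(44)=75175, p(45)=89134, p(46)=105558, p(47)=124754, p(48)=147273, p(49)=173525, p(50)=204226, p(51)=239943, p(52)=281589, p(53)=329931, p(54)=386155, p(55)=451276, p(56)=526823, p(57)=614154, p(58)=715220, p(59)=831820, p(60)=966467, p(61)=1121505, p(62)=1300156, p(63)=1505499, p(64)=1741630, p(65)=2012558, p(66)=2323520, p(67)=2679689, p(68)=3087735, p(69)=3554345, p(70)=4087968, p(71)=4697205, p(72)=5392783, p(73)=6185689, p(74)=7089500, p(75)=8118264, p(76)=9289091, p(77)=10619863, p(78)=12132164, p(79)=13848650, p(80)=15796476, p(81)=18004327, p(82)=20506255, p(83)=23338469, p(84)=26543660, p(85)=30167357, p(86)=34262962, p(87)=38887673, p(88)=44108109, p(89)=49995925, p(90)=56634173, p(91)=64112359, p(92)=72533807, p(93)=82010177, p(94)=92669720, p(95)=104651419, p(96)=118114304, p(97)=133230930, p(98)=150198136, p(99)=169229875, p(100)=190569292, p(101)=214481126, p(102)=241265379, p(103)=271248950, p(104)=304801365, p(105)=342325709, p(106)=384276336, p(107)=431149389, p(108)=483502844, p(109)=541946240, p(110)=607163746, p(111)=679903203, p(112)=761002156, p(113)=851376628, p(114)=952050665, p(115)=1064144451, p(116)=1188908248, p(117)=1327710076, p(118)=1482074143, p(119)=1653668665, p(120)=1844349560, p(121)=2056148051, p(122)=2291320912, p(123)=2552338241, p(124)=2841940500, p(125)=3163127352, p(126)=3519222692, p(127)=3913864295, p(128)=4351078600, p(129)=4835271870, p(130)=5371315400, p(131)=5964539504, p(132)=6620830889, p(133)=7346629512, p(134)=8149040695, p(135)=9035836076, p(136)=10015581680, p(137)=11097645016, p(138)=12292341831, p(139)=13610949895, p(140)=15065878135, p(141)=16670689208, p(142)=18440293320, p(143)=20390982757, p(144)=22540654445, p(145)=24908858009, p(146)=27517052599, p(147)=30388671978, p(148)=33549419497, p(149)=37027355200, p(150)=40853235313, p(151)=45060624582, p(152)=49686288421, p(153)=54770336324, p(154)=60356673280, p(155)=66493182097, p(156)=73232243759, p(157)=80630964769, p(158)=88751778802, p(159)=97662728555, p(160)=107438159466, p(161)=118159068427, p(162)=129913904637, p(163)=142798995930, p(164)=156919475295, p(165)=172389800255, p(166)=189334822579, p(167)=207890420102, p(168)=228204732751, p(169)=250438925115, p(170)=274768617130, p(171)=301384802048, p(172)=330495499613, p(173)=362326859895, p(174)=397125074750, p(175)=435157697830, p(176)=476715857290, p(177)=522115831195, p(178)=571701605655, p(179)=625846753120, p(180)=684957390936, p(181)=749474411781, p(182)=819876908323, p(183)=896684817527, p(184)=980462880430, p(185)=1071823774337.
Final step: p(186) = p(185) + p(184) - p(181) - p(179) + p(174) + p(171) - p(164) - p(160) + p(151) + p(146) - p(135) - p(129) + p(116) + p(109) - p(94) - p(86) + p(69) + p(60) - p(41) - p(31) + p(10)
= 1071823774337 + 980462880430 - 749474411781 - 625846753120 + 397125074750 + 301384802048 - 156919475295 - 107438159466 + 45060624582 + 27517052599 - 9035836076 - 4835271870 + 1188908248 + 541946240 - 92669720 - 34262962 + 3554345 + 966467 - 44583 - 6842 + 42
= 1171432692373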